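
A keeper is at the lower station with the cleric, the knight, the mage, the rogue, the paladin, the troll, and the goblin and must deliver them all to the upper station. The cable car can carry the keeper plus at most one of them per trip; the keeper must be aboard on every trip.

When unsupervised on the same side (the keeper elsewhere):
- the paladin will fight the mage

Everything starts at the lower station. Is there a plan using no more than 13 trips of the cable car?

Yes — this plan uses 13 crossings (≤ 13):
1. Keeper goes to the upper station with the mage.  [the lower station: the cleric, the goblin, the knight, the paladin, the rogue, the troll | the upper station: the mage]
2. Keeper goes back to the lower station alone.  [the lower station: the cleric, the goblin, the knight, the paladin, the rogue, the troll | the upper station: the mage]
3. Keeper goes to the upper station with the cleric.  [the lower station: the goblin, the knight, the paladin, the rogue, the troll | the upper station: the cleric, the mage]
4. Keeper goes back to the lower station alone.  [the lower station: the goblin, the knight, the paladin, the rogue, the troll | the upper station: the cleric, the mage]
5. Keeper goes to the upper station with the knight.  [the lower station: the goblin, the paladin, the rogue, the troll | the upper station: the cleric, the knight, the mage]
6. Keeper goes back to the lower station alone.  [the lower station: the goblin, the paladin, the rogue, the troll | the upper station: the cleric, the knight, the mage]
7. Keeper goes to the upper station with the rogue.  [the lower station: the goblin, the paladin, the troll | the upper station: the cleric, the knight, the mage, the rogue]
8. Keeper goes back to the lower station alone.  [the lower station: the goblin, the paladin, the troll | the upper station: the cleric, the knight, the mage, the rogue]
9. Keeper goes to the upper station with the troll.  [the lower station: the goblin, the paladin | the upper station: the cleric, the knight, the mage, the rogue, the troll]
10. Keeper goes back to the lower station alone.  [the lower station: the goblin, the paladin | the upper station: the cleric, the knight, the mage, the rogue, the troll]
11. Keeper goes to the upper station with the goblin.  [the lower station: the paladin | the upper station: the cleric, the goblin, the knight, the mage, the rogue, the troll]
12. Keeper goes back to the lower station alone.  [the lower station: the paladin | the upper station: the cleric, the goblin, the knight, the mage, the rogue, the troll]
13. Keeper goes to the upper station with the paladin.  [the lower station: — | the upper station: the cleric, the goblin, the knight, the mage, the paladin, the rogue, the troll]

Yes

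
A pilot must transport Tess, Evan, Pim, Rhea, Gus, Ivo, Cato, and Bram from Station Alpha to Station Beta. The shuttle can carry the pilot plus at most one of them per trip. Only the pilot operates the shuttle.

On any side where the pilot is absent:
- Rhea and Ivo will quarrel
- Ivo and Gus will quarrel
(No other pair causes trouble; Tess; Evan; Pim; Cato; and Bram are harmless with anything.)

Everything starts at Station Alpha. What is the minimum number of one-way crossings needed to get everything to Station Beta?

Counting alone: the pilot can take at most 1 across per trip to Station Beta, so moving all 8 needs at least 8 loaded trips out, with a return between consecutive ones — at least 15 crossings.
The safety rule pushes this higher. Following every safe sequence of crossings, the most of the 8 that can be at Station Beta as the shuttle arrives there on crossing 15 is 7 — never all 8.
So no plan with fewer than 17 crossings exists, and this one achieves 17:
1. Pilot goes to Station Beta with Ivo.
2. Pilot goes back to Station Alpha alone.
3. Pilot goes to Station Beta with Tess.
4. Pilot goes back to Station Alpha alone.
5. Pilot goes to Station Beta with Evan.
6. Pilot goes back to Station Alpha alone.
7. Pilot goes to Station Beta with Pim.
8. Pilot goes back to Station Alpha alone.
9. Pilot goes to Station Beta with Rhea.
10. Pilot goes back to Station Alpha with Ivo.
11. Pilot goes to Station Beta with Gus.
12. Pilot goes back to Station Alpha alone.
13. Pilot goes to Station Beta with Cato.
14. Pilot goes back to Station Alpha alone.
15. Pilot goes to Station Beta with Bram.
16. Pilot goes back to Station Alpha alone.
17. Pilot goes to Station Beta with Ivo.

17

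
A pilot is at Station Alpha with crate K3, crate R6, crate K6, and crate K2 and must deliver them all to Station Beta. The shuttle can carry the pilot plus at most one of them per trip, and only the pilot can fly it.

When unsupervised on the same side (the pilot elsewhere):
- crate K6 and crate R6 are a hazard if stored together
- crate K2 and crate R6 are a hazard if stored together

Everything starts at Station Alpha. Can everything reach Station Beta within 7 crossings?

No

Counting alone: the pilot can take at most 1 across per trip to Station Beta, so moving all 4 needs at least 4 loaded trips out, with a return between consecutive ones — at least 7 crossings.
The safety rule pushes this higher. Following every safe sequence of crossings, the most of the 4 that can be at Station Beta as the shuttle arrives there on crossing 7 is 3 — never all 4.
So the move cannot be finished within 7 crossings. (The shortest complete plan takes 9:)
1. Pilot goes to Station Beta with crate R6.  [Station Alpha: crate K2, crate K3, crate K6 | Station Beta: crate R6]
2. Pilot goes back to Station Alpha alone.  [Station Alpha: crate K2, crate K3, crate K6 | Station Beta: crate R6]
3. Pilot goes to Station Beta with crate K3.  [Station Alpha: crate K2, crate K6 | Station Beta: crate K3, crate R6]
4. Pilot goes back to Station Alpha alone.  [Station Alpha: crate K2, crate K6 | Station Beta: crate K3, crate R6]
5. Pilot goes to Station Beta with crate K6.  [Station Alpha: crate K2 | Station Beta: crate K3, crate K6, crate R6]
6. Pilot goes back to Station Alpha with crate R6.  [Station Alpha: crate K2, crate R6 | Station Beta: crate K3, crate K6]
7. Pilot goes to Station Beta with crate K2.  [Station Alpha: crate R6 | Station Beta: crate K2, crate K3, crate K6]
8. Pilot goes back to Station Alpha alone.  [Station Alpha: crate R6 | Station Beta: crate K2, crate K3, crate K6]
9. Pilot goes to Station Beta with crate R6.  [Station Alpha: — | Station Beta: crate K2, crate K3, crate K6, crate R6]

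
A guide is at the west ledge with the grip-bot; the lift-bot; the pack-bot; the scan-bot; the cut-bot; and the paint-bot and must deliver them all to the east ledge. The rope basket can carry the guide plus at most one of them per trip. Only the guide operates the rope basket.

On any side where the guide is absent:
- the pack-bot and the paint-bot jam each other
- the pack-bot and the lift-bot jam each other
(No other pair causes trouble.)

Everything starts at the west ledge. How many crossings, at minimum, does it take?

13

Counting alone: the guide can take at most 1 across per trip to the east ledge, so moving all 6 needs at least 6 loaded trips out, with a return between consecutive ones — at least 11 crossings.
The safety rule pushes this higher. Following every safe sequence of crossings, the most of the 6 that can be at the east ledge as the rope basket arrives there on crossing 11 is 5 — never all 6.
So no plan with fewer than 13 crossings exists, and this one achieves 13:
1. Guide goes to the east ledge with the pack-bot.
2. Guide goes back to the west ledge alone.
3. Guide goes to the east ledge with the grip-bot.
4. Guide goes back to the west ledge alone.
5. Guide goes to the east ledge with the lift-bot.
6. Guide goes back to the west ledge with the pack-bot.
7. Guide goes to the east ledge with the paint-bot.
8. Guide goes back to the west ledge alone.
9. Guide goes to the east ledge with the scan-bot.
10. Guide goes back to the west ledge alone.
11. Guide goes to the east ledge with the cut-bot.
12. Guide goes back to the west ledge alone.
13. Guide goes to the east ledge with the pack-bot.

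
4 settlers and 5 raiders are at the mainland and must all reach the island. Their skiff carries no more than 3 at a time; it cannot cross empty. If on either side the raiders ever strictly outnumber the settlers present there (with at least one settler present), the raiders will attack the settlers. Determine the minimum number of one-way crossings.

impossible

The raiders already outnumber the settlers at the mainland before anyone moves, so the starting position itself is disallowed.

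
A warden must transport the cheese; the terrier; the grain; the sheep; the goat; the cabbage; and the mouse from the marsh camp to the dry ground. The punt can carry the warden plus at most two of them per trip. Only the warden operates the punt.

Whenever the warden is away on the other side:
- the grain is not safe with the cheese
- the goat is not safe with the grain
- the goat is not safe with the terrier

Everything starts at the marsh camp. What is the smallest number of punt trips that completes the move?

Counting alone: the warden can take at most 2 across per trip to the dry ground, so moving all 7 needs at least 4 loaded trips out, with a return between consecutive ones — at least 7 crossings.
The plan below uses exactly 7 crossings, so it is optimal:
1. Warden goes to the dry ground with the cheese and the goat.
2. Warden goes back to the marsh camp alone.
3. Warden goes to the dry ground with the sheep.
4. Warden goes back to the marsh camp alone.
5. Warden goes to the dry ground with the cabbage and the mouse.
6. Warden goes back to the marsh camp alone.
7. Warden goes to the dry ground with the grain and the terrier.

7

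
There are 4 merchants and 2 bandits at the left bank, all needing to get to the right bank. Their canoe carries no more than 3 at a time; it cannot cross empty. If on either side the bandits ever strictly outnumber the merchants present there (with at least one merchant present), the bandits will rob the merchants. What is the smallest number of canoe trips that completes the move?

5

Counting alone: each trip to the right bank takes at most 3 across and each return brings at least 1 back, so after t trips out (and t−1 returns) at most 3t − (t−1) of the 6 are across; that first reaches 6 at t = 3, so at least 5 crossings are needed.
The plan below uses exactly 5 crossings, so it is optimal:
1. 2 bandits → the right bank.  (the left bank: 4M 0B; the right bank: 0M 2B)
2. 1 bandit ← the left bank.  (the left bank: 4M 1B; the right bank: 0M 1B)
3. 2 merchants and 1 bandit → the right bank.  (the left bank: 2M 0B; the right bank: 2M 2B)
4. 1 bandit ← the left bank.  (the left bank: 2M 1B; the right bank: 2M 1B)
5. 2 merchants and 1 bandit → the right bank.  (the left bank: 0M 0B; the right bank: 4M 2B)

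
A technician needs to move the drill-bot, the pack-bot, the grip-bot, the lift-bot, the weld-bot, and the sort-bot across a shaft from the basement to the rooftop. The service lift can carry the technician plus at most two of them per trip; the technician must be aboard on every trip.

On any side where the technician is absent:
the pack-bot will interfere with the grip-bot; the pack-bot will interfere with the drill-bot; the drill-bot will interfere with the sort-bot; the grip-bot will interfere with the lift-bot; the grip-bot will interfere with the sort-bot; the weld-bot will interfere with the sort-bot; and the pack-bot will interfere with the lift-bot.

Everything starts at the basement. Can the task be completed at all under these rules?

No

Whatever the first load, the items left behind include a forbidden pair without the technician. No opening move is safe, so no plan exists.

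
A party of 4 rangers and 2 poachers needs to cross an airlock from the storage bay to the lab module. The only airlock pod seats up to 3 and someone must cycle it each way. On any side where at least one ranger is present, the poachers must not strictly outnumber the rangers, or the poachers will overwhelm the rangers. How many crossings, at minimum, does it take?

5

Counting alone: each trip to the lab module takes at most 3 across and each return brings at least 1 back, so after t trips out (and t−1 returns) at most 3t − (t−1) of the 6 are across; that first reaches 6 at t = 3, so at least 5 crossings are needed.
The plan below uses exactly 5 crossings, so it is optimal:
1. 2 poachers → the lab module.  (the storage bay: 4R 0P; the lab module: 0R 2P)
2. 1 poacher ← the storage bay.  (the storage bay: 4R 1P; the lab module: 0R 1P)
3. 2 rangers and 1 poacher → the lab module.  (the storage bay: 2R 0P; the lab module: 2R 2P)
4. 1 poacher ← the storage bay.  (the storage bay: 2R 1P; the lab module: 2R 1P)
5. 2 rangers and 1 poacher → the lab module.  (the storage bay: 0R 0P; the lab module: 4R 2P)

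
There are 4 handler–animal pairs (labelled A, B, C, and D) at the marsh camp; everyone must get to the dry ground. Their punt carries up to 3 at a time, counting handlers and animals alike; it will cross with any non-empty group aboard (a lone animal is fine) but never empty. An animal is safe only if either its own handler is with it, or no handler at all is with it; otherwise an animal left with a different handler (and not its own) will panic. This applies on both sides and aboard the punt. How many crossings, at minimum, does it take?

Counting alone: each trip to the dry ground takes at most 3 across and each return brings at least 1 back, so after t trips out (and t−1 returns) at most 3t − (t−1) of the 8 are across; that first reaches 8 at t = 4, so at least 7 crossings are needed.
The safety rule pushes this higher. Following every safe sequence of crossings, the most of the 8 that can be at the dry ground as the punt arrives there on crossing 7 is 7 — never all 8.
So no plan with fewer than 9 crossings exists, and this one achieves 9:
1. animal A and handler A cross → the dry ground.
2. handler A crosses ← the marsh camp.
3. animal B, handler A, and handler B cross → the dry ground.
4. animal A and handler A cross ← the marsh camp.
5. handler A, handler C, and handler D cross → the dry ground.
6. animal B crosses ← the marsh camp.
7. animal A and animal B cross → the dry ground.
8. animal A crosses ← the marsh camp.
9. animal A, animal C, and animal D cross → the dry ground.

9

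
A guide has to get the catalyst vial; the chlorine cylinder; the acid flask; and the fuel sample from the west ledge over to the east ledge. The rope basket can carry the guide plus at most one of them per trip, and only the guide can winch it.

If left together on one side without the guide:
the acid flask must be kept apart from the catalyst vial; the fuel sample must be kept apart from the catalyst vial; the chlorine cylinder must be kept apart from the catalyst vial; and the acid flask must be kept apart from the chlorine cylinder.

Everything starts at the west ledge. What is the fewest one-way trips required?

impossible

Whatever the first load, the items left behind include a forbidden pair without the guide. No opening move is safe, so no plan exists.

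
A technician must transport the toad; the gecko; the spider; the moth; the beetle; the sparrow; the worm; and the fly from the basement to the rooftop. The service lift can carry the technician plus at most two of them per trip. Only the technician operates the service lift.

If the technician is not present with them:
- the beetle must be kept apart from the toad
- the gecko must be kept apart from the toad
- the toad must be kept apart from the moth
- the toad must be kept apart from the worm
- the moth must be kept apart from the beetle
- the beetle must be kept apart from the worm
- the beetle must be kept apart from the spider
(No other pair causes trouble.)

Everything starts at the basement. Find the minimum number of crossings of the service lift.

Counting alone: the technician can take at most 2 across per trip to the rooftop, so moving all 8 needs at least 4 loaded trips out, with a return between consecutive ones — at least 7 crossings.
The safety rule pushes this higher. Following every safe sequence of crossings, the most of the 8 that can be at the rooftop as the service lift arrives there on crossings 7, 9, 11 is 5, 6, 7 respectively — never all 8.
So no plan with fewer than 13 crossings exists, and this one achieves 13:
1. Technician goes to the rooftop with the beetle and the toad.  [the basement: the fly, the gecko, the moth, the sparrow, the spider, the worm | the rooftop: the beetle, the toad]
2. Technician goes back to the basement with the toad.  [the basement: the fly, the gecko, the moth, the sparrow, the spider, the toad, the worm | the rooftop: the beetle]
3. Technician goes to the rooftop with the gecko and the toad.  [the basement: the fly, the moth, the sparrow, the spider, the worm | the rooftop: the beetle, the gecko, the toad]
4. Technician goes back to the basement with the toad.  [the basement: the fly, the moth, the sparrow, the spider, the toad, the worm | the rooftop: the beetle, the gecko]
5. Technician goes to the rooftop with the sparrow and the toad.  [the basement: the fly, the moth, the spider, the worm | the rooftop: the beetle, the gecko, the sparrow, the toad]
6. Technician goes back to the basement with the toad.  [the basement: the fly, the moth, the spider, the toad, the worm | the rooftop: the beetle, the gecko, the sparrow]
7. Technician goes to the rooftop with the fly and the toad.  [the basement: the moth, the spider, the worm | the rooftop: the beetle, the fly, the gecko, the sparrow, the toad]
8. Technician goes back to the basement with the toad.  [the basement: the moth, the spider, the toad, the worm | the rooftop: the beetle, the fly, the gecko, the sparrow]
9. Technician goes to the rooftop with the moth and the worm.  [the basement: the spider, the toad | the rooftop: the beetle, the fly, the gecko, the moth, the sparrow, the worm]
10. Technician goes back to the basement with the beetle.  [the basement: the beetle, the spider, the toad | the rooftop: the fly, the gecko, the moth, the sparrow, the worm]
11. Technician goes to the rooftop with the spider and the toad.  [the basement: the beetle | the rooftop: the fly, the gecko, the moth, the sparrow, the spider, the toad, the worm]
12. Technician goes back to the basement with the toad.  [the basement: the beetle, the toad | the rooftop: the fly, the gecko, the moth, the sparrow, the spider, the worm]
13. Technician goes to the rooftop with the beetle and the toad.  [the basement: — | the rooftop: the beetle, the fly, the gecko, the moth, the sparrow, the spider, the toad, the worm]

13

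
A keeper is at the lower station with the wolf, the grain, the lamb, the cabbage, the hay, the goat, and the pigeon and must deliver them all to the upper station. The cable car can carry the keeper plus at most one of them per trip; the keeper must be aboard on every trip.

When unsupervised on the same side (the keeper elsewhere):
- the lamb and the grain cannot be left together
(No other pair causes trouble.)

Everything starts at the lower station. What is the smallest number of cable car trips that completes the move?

13

Counting alone: the keeper can take at most 1 across per trip to the upper station, so moving all 7 needs at least 7 loaded trips out, with a return between consecutive ones — at least 13 crossings.
The plan below uses exactly 13 crossings, so it is optimal:
1. Keeper goes to the upper station with the grain.  [the lower station: the cabbage, the goat, the hay, the lamb, the pigeon, the wolf | the upper station: the grain]
2. Keeper goes back to the lower station alone.  [the lower station: the cabbage, the goat, the hay, the lamb, the pigeon, the wolf | the upper station: the grain]
3. Keeper goes to the upper station with the wolf.  [the lower station: the cabbage, the goat, the hay, the lamb, the pigeon | the upper station: the grain, the wolf]
4. Keeper goes back to the lower station alone.  [the lower station: the cabbage, the goat, the hay, the lamb, the pigeon | the upper station: the grain, the wolf]
5. Keeper goes to the upper station with the cabbage.  [the lower station: the goat, the hay, the lamb, the pigeon | the upper station: the cabbage, the grain, the wolf]
6. Keeper goes back to the lower station alone.  [the lower station: the goat, the hay, the lamb, the pigeon | the upper station: the cabbage, the grain, the wolf]
7. Keeper goes to the upper station with the hay.  [the lower station: the goat, the lamb, the pigeon | the upper station: the cabbage, the grain, the hay, the wolf]
8. Keeper goes back to the lower station alone.  [the lower station: the goat, the lamb, the pigeon | the upper station: the cabbage, the grain, the hay, the wolf]
9. Keeper goes to the upper station with the goat.  [the lower station: the lamb, the pigeon | the upper station: the cabbage, the goat, the grain, the hay, the wolf]
10. Keeper goes back to the lower station alone.  [the lower station: the lamb, the pigeon | the upper station: the cabbage, the goat, the grain, the hay, the wolf]
11. Keeper goes to the upper station with the pigeon.  [the lower station: the lamb | the upper station: the cabbage, the goat, the grain, the hay, the pigeon, the wolf]
12. Keeper goes back to the lower station alone.  [the lower station: the lamb | the upper station: the cabbage, the goat, the grain, the hay, the pigeon, the wolf]
13. Keeper goes to the upper station with the lamb.  [the lower station: — | the upper station: the cabbage, the goat, the grain, the hay, the lamb, the pigeon, the wolf]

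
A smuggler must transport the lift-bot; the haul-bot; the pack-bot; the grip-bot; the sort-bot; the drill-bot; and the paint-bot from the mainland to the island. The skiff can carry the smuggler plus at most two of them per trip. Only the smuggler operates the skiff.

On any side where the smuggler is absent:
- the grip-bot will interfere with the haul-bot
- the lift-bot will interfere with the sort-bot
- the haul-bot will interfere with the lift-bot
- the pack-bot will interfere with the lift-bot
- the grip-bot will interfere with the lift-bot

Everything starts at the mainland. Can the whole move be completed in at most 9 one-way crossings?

No

Counting alone: the smuggler can take at most 2 across per trip to the island, so moving all 7 needs at least 4 loaded trips out, with a return between consecutive ones — at least 7 crossings.
The safety rule pushes this higher. Following every safe sequence of crossings, the most of the 7 that can be at the island as the skiff arrives there on crossings 7, 9 is 5, 6 respectively — never all 7.
So the move cannot be finished within 9 crossings. (The shortest complete plan takes 11:)
1. Smuggler goes to the island with the haul-bot and the lift-bot.  [the mainland: the drill-bot, the grip-bot, the pack-bot, the paint-bot, the sort-bot | the island: the haul-bot, the lift-bot]
2. Smuggler goes back to the mainland with the lift-bot.  [the mainland: the drill-bot, the grip-bot, the lift-bot, the pack-bot, the paint-bot, the sort-bot | the island: the haul-bot]
3. Smuggler goes to the island with the lift-bot and the pack-bot.  [the mainland: the drill-bot, the grip-bot, the paint-bot, the sort-bot | the island: the haul-bot, the lift-bot, the pack-bot]
4. Smuggler goes back to the mainland with the lift-bot.  [the mainland: the drill-bot, the grip-bot, the lift-bot, the paint-bot, the sort-bot | the island: the haul-bot, the pack-bot]
5. Smuggler goes to the island with the lift-bot and the sort-bot.  [the mainland: the drill-bot, the grip-bot, the paint-bot | the island: the haul-bot, the lift-bot, the pack-bot, the sort-bot]
6. Smuggler goes back to the mainland with the lift-bot.  [the mainland: the drill-bot, the grip-bot, the lift-bot, the paint-bot | the island: the haul-bot, the pack-bot, the sort-bot]
7. Smuggler goes to the island with the drill-bot and the lift-bot.  [the mainland: the grip-bot, the paint-bot | the island: the drill-bot, the haul-bot, the lift-bot, the pack-bot, the sort-bot]
8. Smuggler goes back to the mainland with the lift-bot.  [the mainland: the grip-bot, the lift-bot, the paint-bot | the island: the drill-bot, the haul-bot, the pack-bot, the sort-bot]
9. Smuggler goes to the island with the lift-bot and the paint-bot.  [the mainland: the grip-bot | the island: the drill-bot, the haul-bot, the lift-bot, the pack-bot, the paint-bot, the sort-bot]
10. Smuggler goes back to the mainland with the lift-bot.  [the mainland: the grip-bot, the lift-bot | the island: the drill-bot, the haul-bot, the pack-bot, the paint-bot, the sort-bot]
11. Smuggler goes to the island with the grip-bot and the lift-bot.  [the mainland: — | the island: the drill-bot, the grip-bot, the haul-bot, the lift-bot, the pack-bot, the paint-bot, the sort-bot]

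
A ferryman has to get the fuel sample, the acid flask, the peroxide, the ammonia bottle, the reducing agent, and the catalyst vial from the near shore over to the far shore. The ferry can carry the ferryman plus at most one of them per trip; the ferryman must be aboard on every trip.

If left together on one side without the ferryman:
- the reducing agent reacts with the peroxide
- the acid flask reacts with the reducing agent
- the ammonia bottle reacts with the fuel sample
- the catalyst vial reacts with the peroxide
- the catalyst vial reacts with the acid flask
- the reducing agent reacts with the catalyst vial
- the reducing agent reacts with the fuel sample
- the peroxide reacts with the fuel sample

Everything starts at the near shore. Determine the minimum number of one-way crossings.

Whatever the first load, the items left behind include a forbidden pair without the ferryman. No opening move is safe, so no plan exists.

impossible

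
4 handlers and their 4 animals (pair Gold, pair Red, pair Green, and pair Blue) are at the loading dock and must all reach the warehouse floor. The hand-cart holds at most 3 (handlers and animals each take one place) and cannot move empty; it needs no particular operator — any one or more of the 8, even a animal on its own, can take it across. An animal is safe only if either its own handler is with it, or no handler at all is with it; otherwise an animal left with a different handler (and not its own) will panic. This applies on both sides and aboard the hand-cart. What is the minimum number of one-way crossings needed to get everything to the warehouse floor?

9

Counting alone: each trip to the warehouse floor takes at most 3 across and each return brings at least 1 back, so after t trips out (and t−1 returns) at most 3t − (t−1) of the 8 are across; that first reaches 8 at t = 4, so at least 7 crossings are needed.
The safety rule pushes this higher. Following every safe sequence of crossings, the most of the 8 that can be at the warehouse floor as the hand-cart arrives there on crossing 7 is 7 — never all 8.
So no plan with fewer than 9 crossings exists, and this one achieves 9:
1. animal Gold and handler Gold cross → the warehouse floor.
2. handler Gold crosses ← the loading dock.
3. animal Red, handler Gold, and handler Red cross → the warehouse floor.
4. animal Gold and handler Gold cross ← the loading dock.
5. handler Blue, handler Gold, and handler Green cross → the warehouse floor.
6. animal Red crosses ← the loading dock.
7. animal Gold and animal Red cross → the warehouse floor.
8. animal Gold crosses ← the loading dock.
9. animal Blue, animal Gold, and animal Green cross → the warehouse floor.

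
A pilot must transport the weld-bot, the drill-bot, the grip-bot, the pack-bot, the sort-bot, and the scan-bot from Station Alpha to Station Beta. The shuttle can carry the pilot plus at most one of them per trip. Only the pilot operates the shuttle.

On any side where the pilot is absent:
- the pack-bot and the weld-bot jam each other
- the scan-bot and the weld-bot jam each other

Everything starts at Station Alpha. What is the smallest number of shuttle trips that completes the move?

13

Counting alone: the pilot can take at most 1 across per trip to Station Beta, so moving all 6 needs at least 6 loaded trips out, with a return between consecutive ones — at least 11 crossings.
The safety rule pushes this higher. Following every safe sequence of crossings, the most of the 6 that can be at Station Beta as the shuttle arrives there on crossing 11 is 5 — never all 6.
So no plan with fewer than 13 crossings exists, and this one achieves 13:
1. Pilot goes to Station Beta with the weld-bot.  [Station Alpha: the drill-bot, the grip-bot, the pack-bot, the scan-bot, the sort-bot | Station Beta: the weld-bot]
2. Pilot goes back to Station Alpha alone.  [Station Alpha: the drill-bot, the grip-bot, the pack-bot, the scan-bot, the sort-bot | Station Beta: the weld-bot]
3. Pilot goes to Station Beta with the drill-bot.  [Station Alpha: the grip-bot, the pack-bot, the scan-bot, the sort-bot | Station Beta: the drill-bot, the weld-bot]
4. Pilot goes back to Station Alpha alone.  [Station Alpha: the grip-bot, the pack-bot, the scan-bot, the sort-bot | Station Beta: the drill-bot, the weld-bot]
5. Pilot goes to Station Beta with the grip-bot.  [Station Alpha: the pack-bot, the scan-bot, the sort-bot | Station Beta: the drill-bot, the grip-bot, the weld-bot]
6. Pilot goes back to Station Alpha alone.  [Station Alpha: the pack-bot, the scan-bot, the sort-bot | Station Beta: the drill-bot, the grip-bot, the weld-bot]
7. Pilot goes to Station Beta with the pack-bot.  [Station Alpha: the scan-bot, the sort-bot | Station Beta: the drill-bot, the grip-bot, the pack-bot, the weld-bot]
8. Pilot goes back to Station Alpha with the weld-bot.  [Station Alpha: the scan-bot, the sort-bot, the weld-bot | Station Beta: the drill-bot, the grip-bot, the pack-bot]
9. Pilot goes to Station Beta with the scan-bot.  [Station Alpha: the sort-bot, the weld-bot | Station Beta: the drill-bot, the grip-bot, the pack-bot, the scan-bot]
10. Pilot goes back to Station Alpha alone.  [Station Alpha: the sort-bot, the weld-bot | Station Beta: the drill-bot, the grip-bot, the pack-bot, the scan-bot]
11. Pilot goes to Station Beta with the sort-bot.  [Station Alpha: the weld-bot | Station Beta: the drill-bot, the grip-bot, the pack-bot, the scan-bot, the sort-bot]
12. Pilot goes back to Station Alpha alone.  [Station Alpha: the weld-bot | Station Beta: the drill-bot, the grip-bot, the pack-bot, the scan-bot, the sort-bot]
13. Pilot goes to Station Beta with the weld-bot.  [Station Alpha: — | Station Beta: the drill-bot, the grip-bot, the pack-bot, the scan-bot, the sort-bot, the weld-bot]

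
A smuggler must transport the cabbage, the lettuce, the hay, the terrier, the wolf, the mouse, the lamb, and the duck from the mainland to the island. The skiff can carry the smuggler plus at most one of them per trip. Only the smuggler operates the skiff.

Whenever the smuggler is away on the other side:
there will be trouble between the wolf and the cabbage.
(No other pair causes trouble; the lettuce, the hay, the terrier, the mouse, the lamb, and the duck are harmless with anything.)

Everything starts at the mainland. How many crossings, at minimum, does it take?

15

Counting alone: the smuggler can take at most 1 across per trip to the island, so moving all 8 needs at least 8 loaded trips out, with a return between consecutive ones — at least 15 crossings.
The plan below uses exactly 15 crossings, so it is optimal:
1. Smuggler goes to the island with the cabbage.  [the mainland: the duck, the hay, the lamb, the lettuce, the mouse, the terrier, the wolf | the island: the cabbage]
2. Smuggler goes back to the mainland alone.  [the mainland: the duck, the hay, the lamb, the lettuce, the mouse, the terrier, the wolf | the island: the cabbage]
3. Smuggler goes to the island with the lettuce.  [the mainland: the duck, the hay, the lamb, the mouse, the terrier, the wolf | the island: the cabbage, the lettuce]
4. Smuggler goes back to the mainland alone.  [the mainland: the duck, the hay, the lamb, the mouse, the terrier, the wolf | the island: the cabbage, the lettuce]
5. Smuggler goes to the island with the hay.  [the mainland: the duck, the lamb, the mouse, the terrier, the wolf | the island: the cabbage, the hay, the lettuce]
6. Smuggler goes back to the mainland alone.  [the mainland: the duck, the lamb, the mouse, the terrier, the wolf | the island: the cabbage, the hay, the lettuce]
7. Smuggler goes to the island with the terrier.  [the mainland: the duck, the lamb, the mouse, the wolf | the island: the cabbage, the hay, the lettuce, the terrier]
8. Smuggler goes back to the mainland alone.  [the mainland: the duck, the lamb, the mouse, the wolf | the island: the cabbage, the hay, the lettuce, the terrier]
9. Smuggler goes to the island with the mouse.  [the mainland: the duck, the lamb, the wolf | the island: the cabbage, the hay, the lettuce, the mouse, the terrier]
10. Smuggler goes back to the mainland alone.  [the mainland: the duck, the lamb, the wolf | the island: the cabbage, the hay, the lettuce, the mouse, the terrier]
11. Smuggler goes to the island with the lamb.  [the mainland: the duck, the wolf | the island: the cabbage, the hay, the lamb, the lettuce, the mouse, the terrier]
12. Smuggler goes back to the mainland alone.  [the mainland: the duck, the wolf | the island: the cabbage, the hay, the lamb, the lettuce, the mouse, the terrier]
13. Smuggler goes to the island with the duck.  [the mainland: the wolf | the island: the cabbage, the duck, the hay, the lamb, the lettuce, the mouse, the terrier]
14. Smuggler goes back to the mainland alone.  [the mainland: the wolf | the island: the cabbage, the duck, the hay, the lamb, the lettuce, the mouse, the terrier]
15. Smuggler goes to the island with the wolf.  [the mainland: — | the island: the cabbage, the duck, the hay, the lamb, the lettuce, the mouse, the terrier, the wolf]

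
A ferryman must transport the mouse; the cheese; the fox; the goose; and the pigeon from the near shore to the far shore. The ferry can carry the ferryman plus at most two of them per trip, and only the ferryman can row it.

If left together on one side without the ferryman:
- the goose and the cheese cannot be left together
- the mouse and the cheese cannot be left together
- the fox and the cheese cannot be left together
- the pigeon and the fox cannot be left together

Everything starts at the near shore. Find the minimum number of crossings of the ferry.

5

Counting alone: the ferryman can take at most 2 across per trip to the far shore, so moving all 5 needs at least 3 loaded trips out, with a return between consecutive ones — at least 5 crossings.
The plan below uses exactly 5 crossings, so it is optimal:
1. Ferryman goes to the far shore with the cheese and the fox.
2. Ferryman goes back to the near shore with the cheese.
3. Ferryman goes to the far shore with the goose and the mouse.
4. Ferryman goes back to the near shore alone.
5. Ferryman goes to the far shore with the cheese and the pigeon.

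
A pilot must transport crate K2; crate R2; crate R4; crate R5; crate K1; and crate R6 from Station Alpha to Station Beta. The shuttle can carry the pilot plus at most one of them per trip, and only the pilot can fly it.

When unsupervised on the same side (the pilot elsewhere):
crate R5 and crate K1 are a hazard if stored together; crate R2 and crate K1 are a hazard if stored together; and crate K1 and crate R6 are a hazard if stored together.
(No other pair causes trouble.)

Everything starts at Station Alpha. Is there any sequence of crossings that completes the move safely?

No

Following every safe sequence of crossings from the start, the most of the 6 that can be at Station Beta as the shuttle arrives there on crossings 1, 3, 5, 7 is 1, 2, 3, 4 respectively; the best ever achieved is 4 of 6.
From crossing 9 on, no configuration arises that was not already reachable earlier: only 36 distinct safe configurations (who is on which side, and where the shuttle is) can ever be reached, none of them has everyone across, and every continuation just revisits them. So no valid plan exists.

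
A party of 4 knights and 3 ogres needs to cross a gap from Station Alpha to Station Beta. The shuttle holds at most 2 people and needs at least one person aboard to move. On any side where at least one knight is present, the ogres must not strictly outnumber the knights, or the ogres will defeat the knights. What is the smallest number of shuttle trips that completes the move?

Counting alone: each trip to Station Beta takes at most 2 across and each return brings at least 1 back, so after t trips out (and t−1 returns) at most 2t − (t−1) of the 7 are across; that first reaches 7 at t = 6, so at least 11 crossings are needed.
The plan below uses exactly 11 crossings, so it is optimal:
1. 2 ogres → Station Beta.  (Station Alpha: 4K 1O; Station Beta: 0K 2O)
2. 1 ogre ← Station Alpha.  (Station Alpha: 4K 2O; Station Beta: 0K 1O)
3. 2 ogres → Station Beta.  (Station Alpha: 4K 0O; Station Beta: 0K 3O)
4. 1 ogre ← Station Alpha.  (Station Alpha: 4K 1O; Station Beta: 0K 2O)
5. 2 knights → Station Beta.  (Station Alpha: 2K 1O; Station Beta: 2K 2O)
6. 1 ogre ← Station Alpha.  (Station Alpha: 2K 2O; Station Beta: 2K 1O)
7. 1 knight and 1 ogre → Station Beta.  (Station Alpha: 1K 1O; Station Beta: 3K 2O)
8. 1 knight ← Station Alpha.  (Station Alpha: 2K 1O; Station Beta: 2K 2O)
9. 1 knight and 1 ogre → Station Beta.  (Station Alpha: 1K 0O; Station Beta: 3K 3O)
10. 1 ogre ← Station Alpha.  (Station Alpha: 1K 1O; Station Beta: 3K 2O)
11. 1 knight and 1 ogre → Station Beta.  (Station Alpha: 0K 0O; Station Beta: 4K 3O)

11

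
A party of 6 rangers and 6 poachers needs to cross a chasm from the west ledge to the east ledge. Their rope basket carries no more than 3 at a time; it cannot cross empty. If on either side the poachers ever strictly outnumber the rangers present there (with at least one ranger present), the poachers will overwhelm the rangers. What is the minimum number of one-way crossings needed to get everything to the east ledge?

impossible

Following every safe sequence of crossings from the start, the most of the 12 that can be at the east ledge as the rope basket arrives there on crossings 1, 3, 5 is 3, 5, 6 respectively; the best ever achieved is 6 of 12.
From crossing 7 on, no configuration arises that was not already reachable earlier: only 17 distinct safe configurations (who is on which side, and where the rope basket is) can ever be reached, none of them has everyone across, and every continuation just revisits them. They are: 0 rangers + 0 poachers across (rope basket back at the start); 0 rangers + 1 poacher across (rope basket there); 0 rangers + 1 poacher across (rope basket back at the start); 0 rangers + 2 poachers across (rope basket there); 0 rangers + 2 poachers across (rope basket back at the start); 0 rangers + 3 poachers across (rope basket there); 0 rangers + 3 poachers across (rope basket back at the start); 0 rangers + 4 poachers across (rope basket there); 0 rangers + 4 poachers across (rope basket back at the start); 0 rangers + 5 poachers across (rope basket there); 0 rangers + 5 poachers across (rope basket back at the start); 0 rangers + 6 poachers across (rope basket there); 1 ranger + 1 poacher across (rope basket there); 1 ranger + 1 poacher across (rope basket back at the start); 2 rangers + 2 poachers across (rope basket there); 2 rangers + 2 poachers across (rope basket back at the start); 3 rangers + 3 poachers across (rope basket there). So no valid plan exists.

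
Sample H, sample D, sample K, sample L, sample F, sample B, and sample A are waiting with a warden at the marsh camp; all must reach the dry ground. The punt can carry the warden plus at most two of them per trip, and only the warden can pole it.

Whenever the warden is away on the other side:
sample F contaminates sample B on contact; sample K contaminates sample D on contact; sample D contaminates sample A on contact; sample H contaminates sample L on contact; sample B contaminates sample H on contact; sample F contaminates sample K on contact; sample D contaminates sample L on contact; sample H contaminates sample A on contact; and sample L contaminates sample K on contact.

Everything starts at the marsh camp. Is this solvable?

Whatever the first load, the items left behind include a forbidden pair without the warden. No opening move is safe, so no plan exists.

No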